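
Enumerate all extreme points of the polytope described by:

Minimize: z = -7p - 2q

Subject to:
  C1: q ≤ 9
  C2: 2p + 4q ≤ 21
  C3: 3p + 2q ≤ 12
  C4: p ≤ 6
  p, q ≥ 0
Each vertex is the intersection of two constraint boundaries that also satisfies all remaining constraints:
  p = 0 and q = 0 → (0, 0)
  3p + 2q = 12 and q = 0 → (4, 0)
  2p + 4q = 21 and 3p + 2q = 12 → (0.75, 4.875)
  2p + 4q = 21 and p = 0 → (0, 5.25)

Vertices: (0, 0), (4, 0), (0.75, 4.875), (0, 5.25)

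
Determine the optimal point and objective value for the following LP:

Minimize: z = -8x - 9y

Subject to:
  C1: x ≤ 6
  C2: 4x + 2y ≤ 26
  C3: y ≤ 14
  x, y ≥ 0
x = 0, y = 13, z = -117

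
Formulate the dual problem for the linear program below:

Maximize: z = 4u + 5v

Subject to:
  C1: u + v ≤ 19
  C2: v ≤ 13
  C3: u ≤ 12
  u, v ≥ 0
Minimize: z = 19y1 + 13y2 + 12y3

Subject to:
  C1: -y1 - y3 ≤ -4
  C2: -y1 - y2 ≤ -5
  y1, y2, y3 ≥ 0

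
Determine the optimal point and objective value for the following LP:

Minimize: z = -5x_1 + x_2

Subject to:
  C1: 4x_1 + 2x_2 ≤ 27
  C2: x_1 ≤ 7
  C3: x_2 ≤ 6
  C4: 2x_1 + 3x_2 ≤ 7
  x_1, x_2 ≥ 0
x_1 = 3.5, x_2 = 0, z = -17.5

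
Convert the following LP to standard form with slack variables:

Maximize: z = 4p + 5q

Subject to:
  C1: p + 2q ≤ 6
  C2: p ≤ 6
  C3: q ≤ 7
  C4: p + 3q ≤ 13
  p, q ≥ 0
max z = 4p + 5q

s.t.
  p + 2q + s1 = 6
  p + s2 = 6
  q + s3 = 7
  p + 3q + s4 = 13
  p, q, s1, s2, s3, s4 ≥ 0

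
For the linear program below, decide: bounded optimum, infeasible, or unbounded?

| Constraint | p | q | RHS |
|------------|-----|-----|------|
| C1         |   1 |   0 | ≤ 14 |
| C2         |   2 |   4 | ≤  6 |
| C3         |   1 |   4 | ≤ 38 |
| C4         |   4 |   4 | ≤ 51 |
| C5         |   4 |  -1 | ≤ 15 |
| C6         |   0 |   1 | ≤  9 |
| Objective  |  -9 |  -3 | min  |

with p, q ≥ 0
The point (3, 0) satisfies every constraint, so the LP is feasible; the constraints give p ≤ 14 and q ≤ 9, which with p, q ≥ 0 keep the feasible region inside a bounded box. A feasible, bounded LP attains a finite optimum at a vertex.

Evaluating z = -9p - 3q at each vertex:
  (0, 0): z = 0
  (3, 0): z = -27
  (0, 1.5): z = -4.5

Feasible with finite optimum z* = -27 at (3, 0).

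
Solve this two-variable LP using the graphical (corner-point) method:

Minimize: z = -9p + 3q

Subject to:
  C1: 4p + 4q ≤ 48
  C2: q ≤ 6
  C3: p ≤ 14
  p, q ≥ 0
Each vertex is the intersection of two constraint boundaries that also satisfies all remaining constraints:
  p = 0 and q = 0 → (0, 0)
  4p + 4q = 48 and q = 0 → (12, 0)
  4p + 4q = 48 and q = 6 → (6, 6)
  q = 6 and p = 0 → (0, 6)

Evaluating z = -9p + 3q at each vertex:
  (0, 0): z = 0
  (12, 0): z = -108
  (6, 6): z = -36
  (0, 6): z = 18

The minimum is at (12, 0) with z = -108.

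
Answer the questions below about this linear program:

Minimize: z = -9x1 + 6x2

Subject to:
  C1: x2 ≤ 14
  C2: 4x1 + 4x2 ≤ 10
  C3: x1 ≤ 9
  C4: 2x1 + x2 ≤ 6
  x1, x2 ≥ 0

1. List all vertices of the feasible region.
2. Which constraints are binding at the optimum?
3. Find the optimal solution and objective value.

1. (0, 0), (2.5, 0), (0, 2.5)
2. C2, x2 ≥ 0
3. x1 = 2.5, x2 = 0, z = -22.5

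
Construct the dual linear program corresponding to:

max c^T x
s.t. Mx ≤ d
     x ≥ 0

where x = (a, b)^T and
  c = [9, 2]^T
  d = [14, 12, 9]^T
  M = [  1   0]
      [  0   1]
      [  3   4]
Minimize: z = 14y1 + 12y2 + 9y3

Subject to:
  C1: -y1 - 3y3 ≤ -9
  C2: -y2 - 4y3 ≤ -2
  y1, y2, y3 ≥ 0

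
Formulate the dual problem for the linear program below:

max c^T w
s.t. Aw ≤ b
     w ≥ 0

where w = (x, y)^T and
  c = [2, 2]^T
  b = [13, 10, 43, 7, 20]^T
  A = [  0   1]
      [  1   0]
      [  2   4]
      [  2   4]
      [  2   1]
Minimize: z = 13y1 + 10y2 + 43y3 + 7y4 + 20y5

Subject to:
  C1: -y2 - 2y3 - 2y4 - 2y5 ≤ -2
  C2: -y1 - 4y3 - 4y4 - y5 ≤ -2
  y1, y2, y3, y4, y5 ≥ 0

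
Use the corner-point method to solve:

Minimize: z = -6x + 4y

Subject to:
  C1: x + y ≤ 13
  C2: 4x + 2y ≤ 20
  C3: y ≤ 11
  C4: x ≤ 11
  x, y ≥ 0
x = 5, y = 0, z = -30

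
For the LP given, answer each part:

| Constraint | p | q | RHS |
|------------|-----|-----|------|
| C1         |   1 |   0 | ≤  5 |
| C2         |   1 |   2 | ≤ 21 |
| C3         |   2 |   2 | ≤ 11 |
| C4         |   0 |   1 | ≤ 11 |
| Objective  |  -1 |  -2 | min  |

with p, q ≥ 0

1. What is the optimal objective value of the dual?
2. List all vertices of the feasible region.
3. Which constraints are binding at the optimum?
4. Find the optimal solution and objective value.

1. -11 (by strong duality, equal to the primal optimum)
2. (0, 0), (5, 0), (5, 0.5), (0, 5.5)
3. C3, p ≥ 0
4. p = 0, q = 5.5, z = -11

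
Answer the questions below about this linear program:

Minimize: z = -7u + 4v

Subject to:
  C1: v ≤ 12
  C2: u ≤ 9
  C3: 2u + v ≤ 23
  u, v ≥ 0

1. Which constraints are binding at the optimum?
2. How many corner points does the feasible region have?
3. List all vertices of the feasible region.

1. C2, v ≥ 0
2. 5
3. (0, 0), (9, 0), (9, 5), (5.5, 12), (0, 12)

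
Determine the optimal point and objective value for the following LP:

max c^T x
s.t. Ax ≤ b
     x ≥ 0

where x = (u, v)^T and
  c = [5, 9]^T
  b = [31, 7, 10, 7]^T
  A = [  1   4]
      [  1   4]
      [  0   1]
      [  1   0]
u = 7, v = 0, z = 35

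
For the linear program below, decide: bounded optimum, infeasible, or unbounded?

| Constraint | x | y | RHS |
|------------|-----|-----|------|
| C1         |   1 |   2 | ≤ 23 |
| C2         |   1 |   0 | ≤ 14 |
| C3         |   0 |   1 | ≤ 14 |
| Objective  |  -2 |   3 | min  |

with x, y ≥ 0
The point (14, 0) satisfies every constraint, so the LP is feasible; the constraints give x ≤ 14 and y ≤ 14, which with x, y ≥ 0 keep the feasible region inside a bounded box. A feasible, bounded LP attains a finite optimum at a vertex.

Evaluating z = -2x + 3y at each vertex:
  (0, 0): z = 0
  (14, 0): z = -28
  (14, 4.5): z = -14.5
  (0, 11.5): z = 34.5

Bounded optimum: z* = -28 at (14, 0).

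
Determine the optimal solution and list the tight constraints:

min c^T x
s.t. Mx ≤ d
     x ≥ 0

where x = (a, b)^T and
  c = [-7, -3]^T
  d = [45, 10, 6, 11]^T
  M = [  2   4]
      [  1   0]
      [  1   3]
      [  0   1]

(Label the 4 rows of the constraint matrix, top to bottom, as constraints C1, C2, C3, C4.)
Optimal: a = 6, b = 0
Slack at optimum:
  C1: slack = 33
  C2: slack = 4
  C3: slack = 0 (binding)
  C4: slack = 11
  a ≥ 0: a = 6
  b ≥ 0: b = 0 (binding)
Binding constraints: C3, b ≥ 0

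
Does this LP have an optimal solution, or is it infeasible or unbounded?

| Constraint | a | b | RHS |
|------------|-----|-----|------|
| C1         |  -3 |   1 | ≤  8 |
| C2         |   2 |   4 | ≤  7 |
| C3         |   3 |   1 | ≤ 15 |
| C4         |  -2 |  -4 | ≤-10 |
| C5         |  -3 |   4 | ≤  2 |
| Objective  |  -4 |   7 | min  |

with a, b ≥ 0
C2 requires 2a + 4b ≤ 7, while C4 (-2a - 4b ≤ -10) is equivalent to 2a + 4b ≥ 10. Together they would need 10 ≤ 2a + 4b ≤ 7, which is impossible since 10 > 7. No point satisfies all constraints.

Infeasible: no point satisfies all constraints simultaneously.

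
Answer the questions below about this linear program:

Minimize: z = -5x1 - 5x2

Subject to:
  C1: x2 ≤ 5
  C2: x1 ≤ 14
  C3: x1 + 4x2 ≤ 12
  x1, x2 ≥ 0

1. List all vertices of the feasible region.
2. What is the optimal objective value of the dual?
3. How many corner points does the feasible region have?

1. (0, 0), (12, 0), (0, 3)
2. -60 (by strong duality, equal to the primal optimum)
3. 3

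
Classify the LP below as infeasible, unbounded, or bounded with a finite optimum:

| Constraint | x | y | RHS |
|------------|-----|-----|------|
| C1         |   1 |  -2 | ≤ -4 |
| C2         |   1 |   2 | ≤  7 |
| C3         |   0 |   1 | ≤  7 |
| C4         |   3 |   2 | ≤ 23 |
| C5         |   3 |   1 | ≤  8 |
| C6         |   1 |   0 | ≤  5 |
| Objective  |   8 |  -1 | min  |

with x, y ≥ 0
The point (0, 3.5) satisfies every constraint, so the LP is feasible; the constraints give x ≤ 5 and y ≤ 7, which with x, y ≥ 0 keep the feasible region inside a bounded box. A feasible, bounded LP attains a finite optimum at a vertex.

Evaluating z = 8x - y at each vertex:
  (0, 2): z = -2
  (1.5, 2.75): z = 9.25
  (0, 3.5): z = -3.5

Bounded optimum: z* = -3.5 at (0, 3.5).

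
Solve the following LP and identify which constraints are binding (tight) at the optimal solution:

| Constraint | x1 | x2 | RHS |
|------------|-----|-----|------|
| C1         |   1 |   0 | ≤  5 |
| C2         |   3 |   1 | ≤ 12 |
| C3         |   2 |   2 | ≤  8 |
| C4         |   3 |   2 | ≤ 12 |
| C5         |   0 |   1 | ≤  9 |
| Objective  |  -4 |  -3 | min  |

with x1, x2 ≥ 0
Optimal: x1 = 4, x2 = 0
Slack at optimum:
  C1: slack = 1
  C2: slack = 0 (binding)
  C3: slack = 0 (binding)
  C4: slack = 0 (binding)
  C5: slack = 9
  x1 ≥ 0: x1 = 4
  x2 ≥ 0: x2 = 0 (binding)
Binding constraints: C2, C3, C4, x2 ≥ 0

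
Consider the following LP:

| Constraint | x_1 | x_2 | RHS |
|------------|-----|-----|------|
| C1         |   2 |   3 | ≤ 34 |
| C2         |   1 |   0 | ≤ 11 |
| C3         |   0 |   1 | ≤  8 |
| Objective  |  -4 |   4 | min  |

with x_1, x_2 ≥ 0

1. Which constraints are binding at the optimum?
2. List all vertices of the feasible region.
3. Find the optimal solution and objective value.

1. C2, x_2 ≥ 0
2. (0, 0), (11, 0), (11, 4), (5, 8), (0, 8)
3. x_1 = 11, x_2 = 0, z = -44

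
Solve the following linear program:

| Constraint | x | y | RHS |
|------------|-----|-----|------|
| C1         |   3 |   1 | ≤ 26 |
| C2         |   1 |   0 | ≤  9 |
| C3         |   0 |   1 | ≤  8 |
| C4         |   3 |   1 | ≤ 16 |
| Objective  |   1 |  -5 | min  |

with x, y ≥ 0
Each vertex is the intersection of two constraint boundaries that also satisfies all remaining constraints:
  x = 0 and y = 0 → (0, 0)
  3x + y = 16 and y = 0 → (5.333, 0)
  y = 8 and 3x + y = 16 → (2.667, 8)
  y = 8 and x = 0 → (0, 8)

Evaluating z = x - 5y at each vertex:
  (0, 0): z = 0
  (5.333, 0): z = 5.333
  (2.667, 8): z = -37.33
  (0, 8): z = -40

The minimum is at (0, 8) with z = -40.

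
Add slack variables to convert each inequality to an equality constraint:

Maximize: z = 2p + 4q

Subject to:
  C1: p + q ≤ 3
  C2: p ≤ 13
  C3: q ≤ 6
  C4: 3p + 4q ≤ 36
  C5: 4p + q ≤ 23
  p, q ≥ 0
max z = 2p + 4q

s.t.
  p + q + s1 = 3
  p + s2 = 13
  q + s3 = 6
  3p + 4q + s4 = 36
  4p + q + s5 = 23
  p, q, s1, s2, s3, s4, s5 ≥ 0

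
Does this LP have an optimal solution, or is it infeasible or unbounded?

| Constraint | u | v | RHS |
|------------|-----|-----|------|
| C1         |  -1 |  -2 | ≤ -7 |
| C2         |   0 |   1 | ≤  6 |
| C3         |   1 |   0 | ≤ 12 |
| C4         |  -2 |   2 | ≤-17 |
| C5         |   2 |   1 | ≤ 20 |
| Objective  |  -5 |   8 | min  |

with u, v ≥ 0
The point (10, 0) satisfies every constraint, so the LP is feasible; the constraints give u ≤ 12 and v ≤ 6, which with u, v ≥ 0 keep the feasible region inside a bounded box. A feasible, bounded LP attains a finite optimum at a vertex.

Evaluating z = -5u + 8v at each vertex:
  (8.5, 0): z = -42.5
  (10, 0): z = -50
  (9.5, 1): z = -39.5

The LP has an optimal solution: (10, 0) with z = -50.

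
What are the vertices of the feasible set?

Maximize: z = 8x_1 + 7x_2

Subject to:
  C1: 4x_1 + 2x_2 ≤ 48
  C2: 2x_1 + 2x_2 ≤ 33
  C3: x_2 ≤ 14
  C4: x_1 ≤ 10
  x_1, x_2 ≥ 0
Each vertex is the intersection of two constraint boundaries that also satisfies all remaining constraints:
  x_1 = 0 and x_2 = 0 → (0, 0)
  x_1 = 10 and x_2 = 0 → (10, 0)
  4x_1 + 2x_2 = 48 and x_1 = 10 → (10, 4)
  4x_1 + 2x_2 = 48 and 2x_1 + 2x_2 = 33 → (7.5, 9)
  2x_1 + 2x_2 = 33 and x_2 = 14 → (2.5, 14)
  x_2 = 14 and x_1 = 0 → (0, 14)

Vertices: (0, 0), (10, 0), (10, 4), (7.5, 9), (2.5, 14), (0, 14)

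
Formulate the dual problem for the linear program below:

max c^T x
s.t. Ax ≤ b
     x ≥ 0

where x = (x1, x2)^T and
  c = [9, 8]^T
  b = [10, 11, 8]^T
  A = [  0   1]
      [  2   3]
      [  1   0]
Minimize: z = 10y1 + 11y2 + 8y3

Subject to:
  C1: -2y2 - y3 ≤ -9
  C2: -y1 - 3y2 ≤ -8
  y1, y2, y3 ≥ 0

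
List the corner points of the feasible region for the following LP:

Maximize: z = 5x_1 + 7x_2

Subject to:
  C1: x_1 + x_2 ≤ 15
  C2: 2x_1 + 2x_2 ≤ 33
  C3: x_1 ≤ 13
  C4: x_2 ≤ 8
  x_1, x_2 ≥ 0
Each vertex is the intersection of two constraint boundaries that also satisfies all remaining constraints:
  x_1 = 0 and x_2 = 0 → (0, 0)
  x_1 = 13 and x_2 = 0 → (13, 0)
  x_1 + x_2 = 15 and x_1 = 13 → (13, 2)
  x_1 + x_2 = 15 and x_2 = 8 → (7, 8)
  x_2 = 8 and x_1 = 0 → (0, 8)

Vertices: (0, 0), (13, 0), (13, 2), (7, 8), (0, 8)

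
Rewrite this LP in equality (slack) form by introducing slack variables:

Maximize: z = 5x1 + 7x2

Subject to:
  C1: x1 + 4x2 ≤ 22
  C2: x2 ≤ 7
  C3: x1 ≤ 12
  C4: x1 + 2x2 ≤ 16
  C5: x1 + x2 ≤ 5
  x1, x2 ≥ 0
max z = 5x1 + 7x2

s.t.
  x1 + 4x2 + s1 = 22
  x2 + s2 = 7
  x1 + s3 = 12
  x1 + 2x2 + s4 = 16
  x1 + x2 + s5 = 5
  x1, x2, s1, s2, s3, s4, s5 ≥ 0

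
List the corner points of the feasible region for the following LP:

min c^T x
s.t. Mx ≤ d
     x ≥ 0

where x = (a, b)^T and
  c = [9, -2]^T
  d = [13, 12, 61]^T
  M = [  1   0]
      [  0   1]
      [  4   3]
Each vertex is the intersection of two constraint boundaries that also satisfies all remaining constraints:
  a = 0 and b = 0 → (0, 0)
  a = 13 and b = 0 → (13, 0)
  a = 13 and 4a + 3b = 61 → (13, 3)
  b = 12 and 4a + 3b = 61 → (6.25, 12)
  b = 12 and a = 0 → (0, 12)

Vertices: (0, 0), (13, 0), (13, 3), (6.25, 12), (0, 12)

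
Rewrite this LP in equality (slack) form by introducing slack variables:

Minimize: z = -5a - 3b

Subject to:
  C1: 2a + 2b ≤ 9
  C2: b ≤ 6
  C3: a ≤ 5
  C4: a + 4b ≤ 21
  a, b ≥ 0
min z = -5a - 3b

s.t.
  2a + 2b + s1 = 9
  b + s2 = 6
  a + s3 = 5
  a + 4b + s4 = 21
  a, b, s1, s2, s3, s4 ≥ 0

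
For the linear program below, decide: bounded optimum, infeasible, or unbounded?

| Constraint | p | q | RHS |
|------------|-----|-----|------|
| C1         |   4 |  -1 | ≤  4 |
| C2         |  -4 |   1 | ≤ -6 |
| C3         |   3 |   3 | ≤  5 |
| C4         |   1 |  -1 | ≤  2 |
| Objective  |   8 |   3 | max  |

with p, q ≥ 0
C1 requires 4p - q ≤ 4, while C2 (-4p + q ≤ -6) is equivalent to 4p - q ≥ 6. Together they would need 6 ≤ 4p - q ≤ 4, which is impossible since 6 > 4. No point satisfies all constraints.

Infeasible: no point satisfies all constraints simultaneously.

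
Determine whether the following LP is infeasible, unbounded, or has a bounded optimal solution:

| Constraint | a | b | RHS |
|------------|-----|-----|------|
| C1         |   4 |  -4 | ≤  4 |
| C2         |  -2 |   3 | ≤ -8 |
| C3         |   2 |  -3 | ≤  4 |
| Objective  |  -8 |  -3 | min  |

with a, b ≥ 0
C3 requires 2a - 3b ≤ 4, while C2 (-2a + 3b ≤ -8) is equivalent to 2a - 3b ≥ 8. Together they would need 8 ≤ 2a - 3b ≤ 4, which is impossible since 8 > 4. No point satisfies all constraints.

Infeasible — the constraint set is empty.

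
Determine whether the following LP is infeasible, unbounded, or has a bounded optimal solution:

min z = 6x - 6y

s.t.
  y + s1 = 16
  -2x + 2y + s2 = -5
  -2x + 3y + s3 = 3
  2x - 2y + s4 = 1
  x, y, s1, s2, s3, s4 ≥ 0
The row 2x - 2y + s4 = 1 with s4 ≥ 0 requires 2x - 2y ≤ 1, while the row -2x + 2y + s2 = -5 with s2 ≥ 0 is equivalent to 2x - 2y ≥ 5. Together they would need 5 ≤ 2x - 2y ≤ 1, which is impossible since 5 > 1. No point satisfies all constraints.

Infeasible — the constraint set is empty.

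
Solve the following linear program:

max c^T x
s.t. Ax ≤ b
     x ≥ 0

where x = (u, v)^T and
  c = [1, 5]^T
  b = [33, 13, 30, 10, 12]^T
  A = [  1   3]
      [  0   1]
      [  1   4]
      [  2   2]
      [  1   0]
Each vertex is the intersection of two constraint boundaries that also satisfies all remaining constraints:
  u = 0 and v = 0 → (0, 0)
  2u + 2v = 10 and v = 0 → (5, 0)
  2u + 2v = 10 and u = 0 → (0, 5)

Evaluating z = u + 5v at each vertex:
  (0, 0): z = 0
  (5, 0): z = 5
  (0, 5): z = 25

The maximum is at (0, 5) with z = 25.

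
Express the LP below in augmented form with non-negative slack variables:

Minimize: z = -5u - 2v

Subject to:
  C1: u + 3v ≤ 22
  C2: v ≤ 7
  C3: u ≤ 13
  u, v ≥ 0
min z = -5u - 2v

s.t.
  u + 3v + s1 = 22
  v + s2 = 7
  u + s3 = 13
  u, v, s1, s2, s3 ≥ 0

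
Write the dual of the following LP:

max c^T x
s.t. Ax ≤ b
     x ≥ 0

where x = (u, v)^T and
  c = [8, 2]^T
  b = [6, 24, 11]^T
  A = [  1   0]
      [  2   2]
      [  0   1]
Minimize: z = 6y1 + 24y2 + 11y3

Subject to:
  C1: -y1 - 2y2 ≤ -8
  C2: -2y2 - y3 ≤ -2
  y1, y2, y3 ≥ 0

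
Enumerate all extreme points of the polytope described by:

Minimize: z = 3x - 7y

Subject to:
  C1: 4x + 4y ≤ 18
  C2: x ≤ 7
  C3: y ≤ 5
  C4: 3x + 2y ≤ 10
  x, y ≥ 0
Each vertex is the intersection of two constraint boundaries that also satisfies all remaining constraints:
  x = 0 and y = 0 → (0, 0)
  3x + 2y = 10 and y = 0 → (3.333, 0)
  4x + 4y = 18 and 3x + 2y = 10 → (1, 3.5)
  4x + 4y = 18 and x = 0 → (0, 4.5)

Vertices: (0, 0), (3.333, 0), (1, 3.5), (0, 4.5)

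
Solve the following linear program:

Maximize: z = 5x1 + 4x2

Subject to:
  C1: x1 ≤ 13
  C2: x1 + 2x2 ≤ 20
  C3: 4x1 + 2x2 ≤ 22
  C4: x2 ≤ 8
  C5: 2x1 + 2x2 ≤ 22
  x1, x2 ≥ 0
x1 = 1.5, x2 = 8, z = 39.5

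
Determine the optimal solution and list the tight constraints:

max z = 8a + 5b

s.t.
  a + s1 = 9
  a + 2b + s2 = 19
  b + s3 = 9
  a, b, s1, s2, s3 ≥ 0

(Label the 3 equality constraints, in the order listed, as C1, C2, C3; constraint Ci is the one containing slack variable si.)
Optimal: a = 9, b = 5
Binding: C1, C2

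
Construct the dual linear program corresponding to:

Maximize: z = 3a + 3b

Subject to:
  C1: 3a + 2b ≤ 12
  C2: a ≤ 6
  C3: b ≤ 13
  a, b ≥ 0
Minimize: z = 12y1 + 6y2 + 13y3

Subject to:
  C1: -3y1 - y2 ≤ -3
  C2: -2y1 - y3 ≤ -3
  y1, y2, y3 ≥ 0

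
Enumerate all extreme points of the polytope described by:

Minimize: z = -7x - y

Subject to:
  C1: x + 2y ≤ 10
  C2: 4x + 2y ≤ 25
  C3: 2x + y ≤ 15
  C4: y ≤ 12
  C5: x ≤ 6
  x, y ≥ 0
Each vertex is the intersection of two constraint boundaries that also satisfies all remaining constraints:
  x = 0 and y = 0 → (0, 0)
  x = 6 and y = 0 → (6, 0)
  4x + 2y = 25 and x = 6 → (6, 0.5)
  x + 2y = 10 and 4x + 2y = 25 → (5, 2.5)
  x + 2y = 10 and x = 0 → (0, 5)

Vertices: (0, 0), (6, 0), (6, 0.5), (5, 2.5), (0, 5)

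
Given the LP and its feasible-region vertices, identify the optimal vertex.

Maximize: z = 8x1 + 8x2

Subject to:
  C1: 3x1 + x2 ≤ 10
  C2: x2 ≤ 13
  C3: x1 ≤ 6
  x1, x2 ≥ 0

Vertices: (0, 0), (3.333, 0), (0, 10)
Evaluating z = 8x1 + 8x2 at each vertex:
  (0, 0): z = 0
  (3.333, 0): z = 26.67
  (0, 10): z = 80

The largest value is z = 80, attained at (0, 10).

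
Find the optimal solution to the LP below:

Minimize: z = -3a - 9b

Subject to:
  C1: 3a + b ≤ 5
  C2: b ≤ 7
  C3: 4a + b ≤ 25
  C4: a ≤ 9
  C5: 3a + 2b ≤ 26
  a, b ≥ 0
Each vertex is the intersection of two constraint boundaries that also satisfies all remaining constraints:
  a = 0 and b = 0 → (0, 0)
  3a + b = 5 and b = 0 → (1.667, 0)
  3a + b = 5 and a = 0 → (0, 5)

Evaluating z = -3a - 9b at each vertex:
  (0, 0): z = 0
  (1.667, 0): z = -5
  (0, 5): z = -45

The minimum is at (0, 5) with z = -45.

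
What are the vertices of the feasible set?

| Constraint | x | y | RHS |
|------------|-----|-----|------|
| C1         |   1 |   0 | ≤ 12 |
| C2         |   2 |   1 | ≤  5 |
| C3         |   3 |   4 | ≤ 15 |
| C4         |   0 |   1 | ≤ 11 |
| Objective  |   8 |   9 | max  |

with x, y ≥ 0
Each vertex is the intersection of two constraint boundaries that also satisfies all remaining constraints:
  x = 0 and y = 0 → (0, 0)
  2x + y = 5 and y = 0 → (2.5, 0)
  2x + y = 5 and 3x + 4y = 15 → (1, 3)
  3x + 4y = 15 and x = 0 → (0, 3.75)

Vertices: (0, 0), (2.5, 0), (1, 3), (0, 3.75)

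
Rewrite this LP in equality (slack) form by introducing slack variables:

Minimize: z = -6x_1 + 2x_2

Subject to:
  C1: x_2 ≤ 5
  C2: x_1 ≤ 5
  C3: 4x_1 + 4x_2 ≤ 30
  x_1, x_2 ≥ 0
min z = -6x_1 + 2x_2

s.t.
  x_2 + s1 = 5
  x_1 + s2 = 5
  4x_1 + 4x_2 + s3 = 30
  x_1, x_2, s1, s2, s3 ≥ 0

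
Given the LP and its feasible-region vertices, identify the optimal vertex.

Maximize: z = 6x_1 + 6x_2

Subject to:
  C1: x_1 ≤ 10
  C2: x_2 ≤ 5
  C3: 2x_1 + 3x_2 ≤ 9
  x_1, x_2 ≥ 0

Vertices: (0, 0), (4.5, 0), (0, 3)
Evaluating z = 6x_1 + 6x_2 at each vertex:
  (0, 0): z = 0
  (4.5, 0): z = 27
  (0, 3): z = 18

The largest value is z = 27, attained at (4.5, 0).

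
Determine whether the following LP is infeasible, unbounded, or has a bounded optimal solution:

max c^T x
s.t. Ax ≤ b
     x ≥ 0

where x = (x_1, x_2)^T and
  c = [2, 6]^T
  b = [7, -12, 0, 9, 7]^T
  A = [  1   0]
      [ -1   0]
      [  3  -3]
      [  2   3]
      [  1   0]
One constraint requires x_1 ≤ 7, while the constraint -x_1 ≤ -12 is equivalent to x_1 ≥ 12. Together they would need 12 ≤ x_1 ≤ 7, which is impossible since 12 > 7. No point satisfies all constraints.

Infeasible: no point satisfies all constraints simultaneously.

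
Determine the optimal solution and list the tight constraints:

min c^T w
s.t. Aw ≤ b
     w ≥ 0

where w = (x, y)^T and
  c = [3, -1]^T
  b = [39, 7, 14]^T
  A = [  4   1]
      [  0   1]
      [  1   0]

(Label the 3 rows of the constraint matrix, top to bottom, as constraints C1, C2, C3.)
Optimal: x = 0, y = 7
Slack at optimum:
  C1: slack = 32
  C2: slack = 0 (binding)
  C3: slack = 14
  x ≥ 0: x = 0 (binding)
  y ≥ 0: y = 7
Binding constraints: C2, x ≥ 0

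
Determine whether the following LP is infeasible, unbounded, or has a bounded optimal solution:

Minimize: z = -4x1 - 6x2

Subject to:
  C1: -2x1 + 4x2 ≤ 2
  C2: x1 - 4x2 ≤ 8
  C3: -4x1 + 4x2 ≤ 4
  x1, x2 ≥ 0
Feasible point: (0, 0) satisfies every constraint, so the LP is feasible.
Direction d = (2, 1): for each constraint row a, a·d ≤ 0 —
  (-2)(2) + (4)(1) = 0 ≤ 0
  (1)(2) + (-4)(1) = -2 ≤ 0
  (-4)(2) + (4)(1) = -4 ≤ 0
and d ≥ 0, so (0, 0) + t·d stays feasible for every t ≥ 0. Along this ray z = -4x1 - 6x2 changes by -14 per unit t, so z → −∞.

Unbounded — the objective can decrease without bound over the feasible region.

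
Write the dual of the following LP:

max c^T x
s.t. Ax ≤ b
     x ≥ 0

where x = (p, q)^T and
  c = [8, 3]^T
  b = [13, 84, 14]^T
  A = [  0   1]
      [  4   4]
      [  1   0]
Minimize: z = 13y1 + 84y2 + 14y3

Subject to:
  C1: -4y2 - y3 ≤ -8
  C2: -y1 - 4y2 ≤ -3
  y1, y2, y3 ≥ 0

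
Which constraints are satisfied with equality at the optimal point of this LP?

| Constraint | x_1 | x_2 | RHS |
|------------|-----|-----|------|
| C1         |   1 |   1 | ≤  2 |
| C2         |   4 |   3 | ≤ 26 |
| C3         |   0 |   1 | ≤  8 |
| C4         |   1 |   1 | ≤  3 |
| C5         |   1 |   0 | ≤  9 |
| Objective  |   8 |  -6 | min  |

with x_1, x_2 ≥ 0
Optimal: x_1 = 0, x_2 = 2
Slack at optimum:
  C1: slack = 0 (binding)
  C2: slack = 20
  C3: slack = 6
  C4: slack = 1
  C5: slack = 9
  x_1 ≥ 0: x_1 = 0 (binding)
  x_2 ≥ 0: x_2 = 2
Binding constraints: C1, x_1 ≥ 0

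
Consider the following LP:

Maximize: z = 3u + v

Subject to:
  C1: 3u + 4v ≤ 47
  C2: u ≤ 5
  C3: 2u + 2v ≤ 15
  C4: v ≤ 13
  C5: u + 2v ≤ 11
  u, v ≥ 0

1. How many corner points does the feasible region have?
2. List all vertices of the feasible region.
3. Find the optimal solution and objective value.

1. 5
2. (0, 0), (5, 0), (5, 2.5), (4, 3.5), (0, 5.5)
3. u = 5, v = 2.5, z = 17.5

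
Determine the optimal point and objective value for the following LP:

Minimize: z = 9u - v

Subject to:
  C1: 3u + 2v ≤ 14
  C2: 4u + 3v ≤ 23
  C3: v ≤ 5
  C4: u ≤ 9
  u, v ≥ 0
u = 0, v = 5, z = -5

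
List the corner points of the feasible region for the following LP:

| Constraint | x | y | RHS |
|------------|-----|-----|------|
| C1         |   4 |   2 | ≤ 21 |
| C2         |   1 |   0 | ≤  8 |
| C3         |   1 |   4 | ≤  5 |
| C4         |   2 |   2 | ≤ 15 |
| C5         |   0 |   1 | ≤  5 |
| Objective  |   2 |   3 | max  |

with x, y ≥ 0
Each vertex is the intersection of two constraint boundaries that also satisfies all remaining constraints:
  x = 0 and y = 0 → (0, 0)
  x + 4y = 5 and y = 0 → (5, 0)
  x + 4y = 5 and x = 0 → (0, 1.25)

Vertices: (0, 0), (5, 0), (0, 1.25)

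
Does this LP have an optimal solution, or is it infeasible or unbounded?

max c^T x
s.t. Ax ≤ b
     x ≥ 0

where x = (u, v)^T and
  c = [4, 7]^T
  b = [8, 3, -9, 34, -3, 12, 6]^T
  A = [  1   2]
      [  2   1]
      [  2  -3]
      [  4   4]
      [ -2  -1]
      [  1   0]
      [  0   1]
The point (0, 3) satisfies every constraint, so the LP is feasible; the constraints give u ≤ 12 and v ≤ 6, which with u, v ≥ 0 keep the feasible region inside a bounded box. A feasible, bounded LP attains a finite optimum at a vertex.

Feasible with finite optimum z* = 21 at (0, 3).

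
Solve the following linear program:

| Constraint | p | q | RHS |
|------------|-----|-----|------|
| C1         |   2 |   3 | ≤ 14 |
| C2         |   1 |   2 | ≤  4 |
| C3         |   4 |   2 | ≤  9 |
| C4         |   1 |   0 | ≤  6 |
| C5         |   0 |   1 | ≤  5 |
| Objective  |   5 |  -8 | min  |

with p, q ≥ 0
Each vertex is the intersection of two constraint boundaries that also satisfies all remaining constraints:
  p = 0 and q = 0 → (0, 0)
  4p + 2q = 9 and q = 0 → (2.25, 0)
  p + 2q = 4 and 4p + 2q = 9 → (1.667, 1.167)
  p + 2q = 4 and p = 0 → (0, 2)

Evaluating z = 5p - 8q at each vertex:
  (0, 0): z = 0
  (2.25, 0): z = 11.25
  (1.667, 1.167): z = -1
  (0, 2): z = -16

The minimum is at (0, 2) with z = -16.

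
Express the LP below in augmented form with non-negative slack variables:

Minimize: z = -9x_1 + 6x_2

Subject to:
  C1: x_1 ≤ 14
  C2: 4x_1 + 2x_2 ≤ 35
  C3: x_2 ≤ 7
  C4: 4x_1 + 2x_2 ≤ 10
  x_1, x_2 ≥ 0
min z = -9x_1 + 6x_2

s.t.
  x_1 + s1 = 14
  4x_1 + 2x_2 + s2 = 35
  x_2 + s3 = 7
  4x_1 + 2x_2 + s4 = 10
  x_1, x_2, s1, s2, s3, s4 ≥ 0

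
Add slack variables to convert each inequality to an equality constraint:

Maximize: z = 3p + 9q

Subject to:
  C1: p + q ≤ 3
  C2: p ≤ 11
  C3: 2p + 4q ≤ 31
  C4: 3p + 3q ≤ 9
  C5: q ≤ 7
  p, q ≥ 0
max z = 3p + 9q

s.t.
  p + q + s1 = 3
  p + s2 = 11
  2p + 4q + s3 = 31
  3p + 3q + s4 = 9
  q + s5 = 7
  p, q, s1, s2, s3, s4, s5 ≥ 0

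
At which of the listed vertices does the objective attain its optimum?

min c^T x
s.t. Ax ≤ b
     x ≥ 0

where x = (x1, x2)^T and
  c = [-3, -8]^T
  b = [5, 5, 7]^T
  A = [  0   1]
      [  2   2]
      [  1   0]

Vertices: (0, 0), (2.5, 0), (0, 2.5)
(0, 2.5) with z = -20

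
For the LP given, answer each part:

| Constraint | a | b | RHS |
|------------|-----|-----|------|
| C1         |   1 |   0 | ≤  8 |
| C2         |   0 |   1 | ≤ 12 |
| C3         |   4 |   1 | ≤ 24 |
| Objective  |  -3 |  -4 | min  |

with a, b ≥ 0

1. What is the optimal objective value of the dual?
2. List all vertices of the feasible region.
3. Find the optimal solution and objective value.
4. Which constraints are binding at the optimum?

1. -57 (by strong duality, equal to the primal optimum)
2. (0, 0), (6, 0), (3, 12), (0, 12)
3. a = 3, b = 12, z = -57
4. C2, C3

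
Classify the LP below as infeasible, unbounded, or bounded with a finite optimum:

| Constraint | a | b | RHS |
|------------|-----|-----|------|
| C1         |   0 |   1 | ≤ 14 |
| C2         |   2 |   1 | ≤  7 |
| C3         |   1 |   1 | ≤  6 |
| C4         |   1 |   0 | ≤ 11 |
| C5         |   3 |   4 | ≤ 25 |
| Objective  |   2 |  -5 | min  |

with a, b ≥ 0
The point (0, 6) satisfies every constraint, so the LP is feasible; the constraints give a ≤ 11 and b ≤ 14, which with a, b ≥ 0 keep the feasible region inside a bounded box. A feasible, bounded LP attains a finite optimum at a vertex.

Evaluating z = 2a - 5b at each vertex:
  (0, 0): z = 0
  (3.5, 0): z = 7
  (1, 5): z = -23
  (0, 6): z = -30

Feasible with finite optimum z* = -30 at (0, 6).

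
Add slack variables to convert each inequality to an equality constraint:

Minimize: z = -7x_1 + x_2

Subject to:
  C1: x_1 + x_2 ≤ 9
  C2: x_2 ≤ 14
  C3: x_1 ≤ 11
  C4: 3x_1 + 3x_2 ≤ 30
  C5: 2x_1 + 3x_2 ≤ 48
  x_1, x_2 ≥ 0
min z = -7x_1 + x_2

s.t.
  x_1 + x_2 + s1 = 9
  x_2 + s2 = 14
  x_1 + s3 = 11
  3x_1 + 3x_2 + s4 = 30
  2x_1 + 3x_2 + s5 = 48
  x_1, x_2, s1, s2, s3, s4, s5 ≥ 0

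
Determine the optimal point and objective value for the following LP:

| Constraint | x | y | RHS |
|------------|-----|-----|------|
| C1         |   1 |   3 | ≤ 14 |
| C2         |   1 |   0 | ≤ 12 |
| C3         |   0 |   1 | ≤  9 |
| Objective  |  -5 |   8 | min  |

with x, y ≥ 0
Each vertex is the intersection of two constraint boundaries that also satisfies all remaining constraints:
  x = 0 and y = 0 → (0, 0)
  x = 12 and y = 0 → (12, 0)
  x + 3y = 14 and x = 12 → (12, 0.6667)
  x + 3y = 14 and x = 0 → (0, 4.667)

Evaluating z = -5x + 8y at each vertex:
  (0, 0): z = 0
  (12, 0): z = -60
  (12, 0.6667): z = -54.67
  (0, 4.667): z = 37.33

The minimum is at (12, 0) with z = -60.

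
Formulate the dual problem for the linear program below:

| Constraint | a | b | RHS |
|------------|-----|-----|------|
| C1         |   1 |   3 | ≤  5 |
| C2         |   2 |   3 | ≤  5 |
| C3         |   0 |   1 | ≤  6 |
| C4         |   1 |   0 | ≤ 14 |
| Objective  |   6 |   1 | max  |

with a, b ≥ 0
Minimize: z = 5y1 + 5y2 + 6y3 + 14y4

Subject to:
  C1: -y1 - 2y2 - y4 ≤ -6
  C2: -3y1 - 3y2 - y3 ≤ -1
  y1, y2, y3, y4 ≥ 0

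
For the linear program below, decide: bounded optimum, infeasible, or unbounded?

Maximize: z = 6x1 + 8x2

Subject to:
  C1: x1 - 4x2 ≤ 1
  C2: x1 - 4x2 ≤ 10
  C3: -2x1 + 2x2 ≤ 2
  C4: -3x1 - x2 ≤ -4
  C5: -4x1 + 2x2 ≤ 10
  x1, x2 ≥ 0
Feasible point: (1, 1) satisfies every constraint, so the LP is feasible.
Direction d = (1, 1): for each constraint row a, a·d ≤ 0 —
  (1)(1) + (-4)(1) = -3 ≤ 0
  (1)(1) + (-4)(1) = -3 ≤ 0
  (-2)(1) + (2)(1) = 0 ≤ 0
  (-3)(1) + (-1)(1) = -4 ≤ 0
  (-4)(1) + (2)(1) = -2 ≤ 0
and d ≥ 0, so (1, 1) + t·d stays feasible for every t ≥ 0. Along this ray z = 6x1 + 8x2 changes by 14 per unit t, so z → +∞.

The LP is unbounded; z can be made arbitrarily large.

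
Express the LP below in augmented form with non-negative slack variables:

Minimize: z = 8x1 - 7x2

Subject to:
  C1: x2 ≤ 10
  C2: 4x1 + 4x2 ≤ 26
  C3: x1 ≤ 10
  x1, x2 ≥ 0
min z = 8x1 - 7x2

s.t.
  x2 + s1 = 10
  4x1 + 4x2 + s2 = 26
  x1 + s3 = 10
  x1, x2, s1, s2, s3 ≥ 0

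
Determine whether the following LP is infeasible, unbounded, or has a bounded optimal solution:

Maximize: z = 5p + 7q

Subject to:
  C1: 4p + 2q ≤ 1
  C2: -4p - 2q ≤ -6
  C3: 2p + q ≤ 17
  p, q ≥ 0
C1 requires 4p + 2q ≤ 1, while C2 (-4p - 2q ≤ -6) is equivalent to 4p + 2q ≥ 6. Together they would need 6 ≤ 4p + 2q ≤ 1, which is impossible since 6 > 1. No point satisfies all constraints.

Infeasible: no point satisfies all constraints simultaneously.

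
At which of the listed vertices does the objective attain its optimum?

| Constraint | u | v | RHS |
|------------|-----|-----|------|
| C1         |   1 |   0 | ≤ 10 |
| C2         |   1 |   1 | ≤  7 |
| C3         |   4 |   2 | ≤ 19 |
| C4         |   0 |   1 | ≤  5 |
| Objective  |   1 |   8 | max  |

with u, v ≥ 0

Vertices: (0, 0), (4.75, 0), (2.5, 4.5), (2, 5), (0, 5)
(2, 5) with z = 42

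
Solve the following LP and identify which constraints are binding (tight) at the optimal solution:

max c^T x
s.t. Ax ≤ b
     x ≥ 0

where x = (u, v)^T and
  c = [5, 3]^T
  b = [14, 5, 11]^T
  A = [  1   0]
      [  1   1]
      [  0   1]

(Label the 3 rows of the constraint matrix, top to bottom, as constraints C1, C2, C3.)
Optimal: u = 5, v = 0
Binding: C2, v ≥ 0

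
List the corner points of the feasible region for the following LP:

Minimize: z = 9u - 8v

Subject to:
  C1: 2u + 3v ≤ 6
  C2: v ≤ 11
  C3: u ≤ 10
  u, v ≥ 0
Each vertex is the intersection of two constraint boundaries that also satisfies all remaining constraints:
  u = 0 and v = 0 → (0, 0)
  2u + 3v = 6 and v = 0 → (3, 0)
  2u + 3v = 6 and u = 0 → (0, 2)

Vertices: (0, 0), (3, 0), (0, 2)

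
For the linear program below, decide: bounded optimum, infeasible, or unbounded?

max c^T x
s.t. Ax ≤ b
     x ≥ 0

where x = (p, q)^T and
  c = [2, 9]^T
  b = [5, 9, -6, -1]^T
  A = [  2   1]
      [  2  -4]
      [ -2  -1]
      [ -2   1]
One constraint requires 2p + q ≤ 5, while the constraint -2p - q ≤ -6 is equivalent to 2p + q ≥ 6. Together they would need 6 ≤ 2p + q ≤ 5, which is impossible since 6 > 5. No point satisfies all constraints.

Infeasible — the constraint set is empty.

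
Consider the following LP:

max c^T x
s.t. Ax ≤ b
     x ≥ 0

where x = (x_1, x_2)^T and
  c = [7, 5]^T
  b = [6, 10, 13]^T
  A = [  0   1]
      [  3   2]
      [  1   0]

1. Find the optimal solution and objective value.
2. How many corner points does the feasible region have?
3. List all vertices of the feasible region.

1. x_1 = 0, x_2 = 5, z = 25
2. 3
3. (0, 0), (3.333, 0), (0, 5)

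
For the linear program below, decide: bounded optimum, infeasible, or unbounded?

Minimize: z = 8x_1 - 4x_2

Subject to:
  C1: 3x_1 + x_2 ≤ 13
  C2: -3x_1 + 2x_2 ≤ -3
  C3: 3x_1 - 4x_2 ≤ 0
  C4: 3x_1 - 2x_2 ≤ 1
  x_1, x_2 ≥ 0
C4 requires 3x_1 - 2x_2 ≤ 1, while C2 (-3x_1 + 2x_2 ≤ -3) is equivalent to 3x_1 - 2x_2 ≥ 3. Together they would need 3 ≤ 3x_1 - 2x_2 ≤ 1, which is impossible since 3 > 1. No point satisfies all constraints.

Infeasible — the constraint set is empty.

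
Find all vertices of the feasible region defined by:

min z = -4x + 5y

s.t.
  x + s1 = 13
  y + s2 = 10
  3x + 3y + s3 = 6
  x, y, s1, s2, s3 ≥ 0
Each vertex is the intersection of two constraint boundaries that also satisfies all remaining constraints:
  x = 0 and y = 0 → (0, 0)
  3x + 3y = 6 and y = 0 → (2, 0)
  3x + 3y = 6 and x = 0 → (0, 2)

Vertices: (0, 0), (2, 0), (0, 2)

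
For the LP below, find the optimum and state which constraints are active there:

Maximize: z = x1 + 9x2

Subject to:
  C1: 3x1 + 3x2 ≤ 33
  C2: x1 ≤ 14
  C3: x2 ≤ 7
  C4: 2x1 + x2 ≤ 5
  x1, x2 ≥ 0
Optimal: x1 = 0, x2 = 5
Slack at optimum:
  C1: slack = 18
  C2: slack = 14
  C3: slack = 2
  C4: slack = 0 (binding)
  x1 ≥ 0: x1 = 0 (binding)
  x2 ≥ 0: x2 = 5
Binding constraints: C4, x1 ≥ 0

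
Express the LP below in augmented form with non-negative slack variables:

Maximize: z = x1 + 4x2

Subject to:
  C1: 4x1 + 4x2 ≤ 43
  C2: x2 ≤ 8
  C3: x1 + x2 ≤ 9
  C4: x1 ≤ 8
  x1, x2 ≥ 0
max z = x1 + 4x2

s.t.
  4x1 + 4x2 + s1 = 43
  x2 + s2 = 8
  x1 + x2 + s3 = 9
  x1 + s4 = 8
  x1, x2, s1, s2, s3, s4 ≥ 0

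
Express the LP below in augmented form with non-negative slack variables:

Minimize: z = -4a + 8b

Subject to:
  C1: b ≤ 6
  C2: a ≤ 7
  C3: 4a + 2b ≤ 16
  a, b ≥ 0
min z = -4a + 8b

s.t.
  b + s1 = 6
  a + s2 = 7
  4a + 2b + s3 = 16
  a, b, s1, s2, s3 ≥ 0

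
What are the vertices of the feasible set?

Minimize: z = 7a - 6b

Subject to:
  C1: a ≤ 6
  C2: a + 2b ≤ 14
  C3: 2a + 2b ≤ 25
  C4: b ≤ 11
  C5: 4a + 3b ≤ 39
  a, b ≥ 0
Each vertex is the intersection of two constraint boundaries that also satisfies all remaining constraints:
  a = 0 and b = 0 → (0, 0)
  a = 6 and b = 0 → (6, 0)
  a = 6 and a + 2b = 14 → (6, 4)
  a + 2b = 14 and a = 0 → (0, 7)

Vertices: (0, 0), (6, 0), (6, 4), (0, 7)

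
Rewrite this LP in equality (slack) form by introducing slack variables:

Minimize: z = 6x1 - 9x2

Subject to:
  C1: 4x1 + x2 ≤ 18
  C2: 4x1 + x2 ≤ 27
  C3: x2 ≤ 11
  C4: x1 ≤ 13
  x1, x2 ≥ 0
min z = 6x1 - 9x2

s.t.
  4x1 + x2 + s1 = 18
  4x1 + x2 + s2 = 27
  x2 + s3 = 11
  x1 + s4 = 13
  x1, x2, s1, s2, s3, s4 ≥ 0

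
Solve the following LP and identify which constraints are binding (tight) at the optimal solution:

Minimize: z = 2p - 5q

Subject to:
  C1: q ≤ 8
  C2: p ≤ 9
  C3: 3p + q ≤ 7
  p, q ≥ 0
Optimal: p = 0, q = 7
Slack at optimum:
  C1: slack = 1
  C2: slack = 9
  C3: slack = 0 (binding)
  p ≥ 0: p = 0 (binding)
  q ≥ 0: q = 7
Binding constraints: C3, p ≥ 0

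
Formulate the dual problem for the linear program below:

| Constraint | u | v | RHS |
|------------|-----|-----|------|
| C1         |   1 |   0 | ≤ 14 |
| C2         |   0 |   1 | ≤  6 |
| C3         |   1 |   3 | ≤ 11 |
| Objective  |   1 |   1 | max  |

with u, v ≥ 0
Minimize: z = 14y1 + 6y2 + 11y3

Subject to:
  C1: -y1 - y3 ≤ -1
  C2: -y2 - 3y3 ≤ -1
  y1, y2, y3 ≥ 0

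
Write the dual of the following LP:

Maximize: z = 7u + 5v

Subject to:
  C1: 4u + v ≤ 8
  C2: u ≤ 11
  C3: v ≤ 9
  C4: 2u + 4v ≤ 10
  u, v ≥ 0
Minimize: z = 8y1 + 11y2 + 9y3 + 10y4

Subject to:
  C1: -4y1 - y2 - 2y4 ≤ -7
  C2: -y1 - y3 - 4y4 ≤ -5
  y1, y2, y3, y4 ≥ 0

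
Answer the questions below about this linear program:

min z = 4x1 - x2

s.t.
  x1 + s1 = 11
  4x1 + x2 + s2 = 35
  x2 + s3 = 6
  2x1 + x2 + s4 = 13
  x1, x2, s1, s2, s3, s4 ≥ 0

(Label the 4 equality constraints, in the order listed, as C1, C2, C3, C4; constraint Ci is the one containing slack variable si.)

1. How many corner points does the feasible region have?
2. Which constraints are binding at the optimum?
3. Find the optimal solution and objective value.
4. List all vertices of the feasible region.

1. 4
2. C3, x1 ≥ 0
3. x1 = 0, x2 = 6, z = -6
4. (0, 0), (6.5, 0), (3.5, 6), (0, 6)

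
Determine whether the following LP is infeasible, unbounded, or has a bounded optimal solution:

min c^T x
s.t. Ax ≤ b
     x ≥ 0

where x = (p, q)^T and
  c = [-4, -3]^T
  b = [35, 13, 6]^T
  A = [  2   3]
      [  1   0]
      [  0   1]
The point (13, 3) satisfies every constraint, so the LP is feasible; the constraints give p ≤ 13 and q ≤ 6, which with p, q ≥ 0 keep the feasible region inside a bounded box. A feasible, bounded LP attains a finite optimum at a vertex.

Evaluating z = -4p - 3q at each vertex:
  (0, 0): z = 0
  (13, 0): z = -52
  (13, 3): z = -61
  (8.5, 6): z = -52
  (0, 6): z = -18

The LP has an optimal solution: (13, 3) with z = -61.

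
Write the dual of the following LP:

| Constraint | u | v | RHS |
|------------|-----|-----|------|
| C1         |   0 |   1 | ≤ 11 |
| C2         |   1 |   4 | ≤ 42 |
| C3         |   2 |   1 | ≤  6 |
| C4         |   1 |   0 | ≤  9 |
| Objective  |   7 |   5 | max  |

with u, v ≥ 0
Minimize: z = 11y1 + 42y2 + 6y3 + 9y4

Subject to:
  C1: -y2 - 2y3 - y4 ≤ -7
  C2: -y1 - 4y2 - y3 ≤ -5
  y1, y2, y3, y4 ≥ 0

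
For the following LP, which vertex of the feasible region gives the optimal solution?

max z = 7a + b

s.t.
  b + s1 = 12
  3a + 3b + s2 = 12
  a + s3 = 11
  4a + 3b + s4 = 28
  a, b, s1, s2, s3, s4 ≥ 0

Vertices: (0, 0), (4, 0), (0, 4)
(4, 0) with z = 28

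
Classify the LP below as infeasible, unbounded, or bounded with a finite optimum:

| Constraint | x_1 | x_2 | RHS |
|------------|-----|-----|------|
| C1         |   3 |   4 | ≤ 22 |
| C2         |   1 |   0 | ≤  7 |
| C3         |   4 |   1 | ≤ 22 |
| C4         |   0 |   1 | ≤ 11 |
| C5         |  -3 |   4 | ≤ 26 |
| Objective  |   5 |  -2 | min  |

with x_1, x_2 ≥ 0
The point (0, 5.5) satisfies every constraint, so the LP is feasible; the constraints give x_1 ≤ 7 and x_2 ≤ 11, which with x_1, x_2 ≥ 0 keep the feasible region inside a bounded box. A feasible, bounded LP attains a finite optimum at a vertex.

Evaluating z = 5x_1 - 2x_2 at each vertex:
  (0, 0): z = 0
  (5.5, 0): z = 27.5
  (5.077, 1.692): z = 22
  (0, 5.5): z = -11

Feasible with finite optimum z* = -11 at (0, 5.5).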